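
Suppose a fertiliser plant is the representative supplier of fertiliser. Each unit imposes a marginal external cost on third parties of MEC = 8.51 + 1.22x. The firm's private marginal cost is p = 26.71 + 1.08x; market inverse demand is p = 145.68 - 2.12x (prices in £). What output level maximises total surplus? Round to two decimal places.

x* = 24.99

Social marginal cost = private MC + MEC = 35.22 + 2.30x.
Set SMC = demand: 35.22 + 2.30x = 145.68 - 2.12x → x* = 24.9910.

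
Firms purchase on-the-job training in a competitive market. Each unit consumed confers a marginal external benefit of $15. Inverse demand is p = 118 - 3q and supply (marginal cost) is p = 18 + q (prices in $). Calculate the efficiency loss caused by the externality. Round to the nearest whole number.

Market equilibrium (private): 18 + q = 118 - 3q → q_m = 25.0000.
Social marginal benefit = demand + MEB = 133 - 3q.
Set SMB = MC: 133 - 3q = 18 + q → q* = 28.7500.
Between q* and q_m the wedge SMB − MC runs linearly from 0 to MEB(q_m), so the loss is a triangle.
DWL = ½ × 3.7500 × 15.0000 = 28.1250.

DWL = $28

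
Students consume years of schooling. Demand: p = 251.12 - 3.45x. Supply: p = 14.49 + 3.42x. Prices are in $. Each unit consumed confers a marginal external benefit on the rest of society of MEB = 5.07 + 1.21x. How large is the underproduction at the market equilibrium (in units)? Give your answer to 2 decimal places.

Market equilibrium (private): 14.49 + 3.42x = 251.12 - 3.45x → x_m = 34.4440.
Social marginal benefit = demand + MEB = 256.19 - 2.24x.
Set SMB = MC: 256.19 - 2.24x = 14.49 + 3.42x → x* = 42.7032.
Gap = |34.4440 − 42.7032| = 8.2592.

8.26 units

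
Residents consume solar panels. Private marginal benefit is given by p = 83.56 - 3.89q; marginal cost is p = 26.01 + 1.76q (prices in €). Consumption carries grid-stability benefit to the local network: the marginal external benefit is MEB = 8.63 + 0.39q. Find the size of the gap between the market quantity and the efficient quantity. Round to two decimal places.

2.40 units

Market equilibrium (private): 26.01 + 1.76q = 83.56 - 3.89q → q_m = 10.1858.
Social marginal benefit = demand + MEB = 92.19 - 3.50q.
Set SMB = MC: 92.19 - 3.50q = 26.01 + 1.76q → q* = 12.5817.
Gap = |10.1858 − 12.5817| = 2.3959.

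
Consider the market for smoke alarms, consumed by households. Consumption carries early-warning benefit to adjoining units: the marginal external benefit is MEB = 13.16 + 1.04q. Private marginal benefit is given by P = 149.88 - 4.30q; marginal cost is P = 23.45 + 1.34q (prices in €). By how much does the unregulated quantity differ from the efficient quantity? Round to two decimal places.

Market equilibrium (private): 23.45 + 1.34q = 149.88 - 4.30q → q_m = 22.4167.
Social marginal benefit = demand + MEB = 163.04 - 3.26q.
Set SMB = MC: 163.04 - 3.26q = 23.45 + 1.34q → q* = 30.3457.
Gap = |22.4167 − 30.3457| = 7.9290.

7.93 units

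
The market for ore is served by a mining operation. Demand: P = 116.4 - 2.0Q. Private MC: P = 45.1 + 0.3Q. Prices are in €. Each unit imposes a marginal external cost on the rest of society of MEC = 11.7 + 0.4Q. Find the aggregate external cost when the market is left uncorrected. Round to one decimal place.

Market equilibrium (private): 45.1 + 0.3Q = 116.4 - 2.0Q → Q_m = 31.0000.
Total external cost = ∫₀^{Q_m} (11.7 + 0.4Q) dQ = 11.7×31.0000 + ½×0.4×31.0000² = 554.9000.

€554.9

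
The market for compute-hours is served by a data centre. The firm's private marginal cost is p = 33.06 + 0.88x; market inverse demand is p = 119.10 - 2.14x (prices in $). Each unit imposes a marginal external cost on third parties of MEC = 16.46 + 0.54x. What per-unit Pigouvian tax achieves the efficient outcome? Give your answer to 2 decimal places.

Social marginal cost = private MC + MEC = 49.52 + 1.42x.
Set SMC = demand: 49.52 + 1.42x = 119.10 - 2.14x → x* = 19.5449.
The Pigouvian tax equals MEC at x*: 16.46 + 0.54×19.5449 = 27.0142.

tax = $27.01 per unit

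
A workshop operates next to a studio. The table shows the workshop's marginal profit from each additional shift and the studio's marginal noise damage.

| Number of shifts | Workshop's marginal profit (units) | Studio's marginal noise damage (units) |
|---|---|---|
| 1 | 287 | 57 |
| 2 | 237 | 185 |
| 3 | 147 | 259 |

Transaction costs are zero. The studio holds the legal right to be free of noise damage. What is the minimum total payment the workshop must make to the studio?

242

Efficient level: marginal profit ≥ marginal noise damage through level 2, so k* = 2.
With the studio holding the right, the workshop must at least compensate total damage at k*: 57 + 185 = 242.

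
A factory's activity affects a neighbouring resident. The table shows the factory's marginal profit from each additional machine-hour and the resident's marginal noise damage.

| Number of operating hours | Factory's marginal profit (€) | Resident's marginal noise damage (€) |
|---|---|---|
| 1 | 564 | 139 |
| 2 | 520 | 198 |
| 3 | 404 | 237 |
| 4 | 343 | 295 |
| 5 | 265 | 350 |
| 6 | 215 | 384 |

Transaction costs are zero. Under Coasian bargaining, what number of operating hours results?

Bargaining reaches the level where marginal profit last exceeds marginal noise damage.
That holds through level 4 (343 ≥ 295) but not at 5 (265 < 350).

4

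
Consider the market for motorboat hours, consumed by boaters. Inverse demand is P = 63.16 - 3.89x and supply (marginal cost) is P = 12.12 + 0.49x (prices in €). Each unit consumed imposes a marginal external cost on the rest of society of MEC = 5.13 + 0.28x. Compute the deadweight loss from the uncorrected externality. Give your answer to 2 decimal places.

DWL = €7.56

Market equilibrium (private): 12.12 + 0.49x = 63.16 - 3.89x → x_m = 11.6530.
Social marginal benefit = demand − MEC = 58.03 - 4.17x.
Set SMB = MC: 58.03 - 4.17x = 12.12 + 0.49x → x* = 9.8519.
Between x* and x_m the wedge MC − SMB runs linearly from 0 to MEC(x_m), so the loss is a triangle.
DWL = ½ × 1.8011 × 8.3928 = 7.5581.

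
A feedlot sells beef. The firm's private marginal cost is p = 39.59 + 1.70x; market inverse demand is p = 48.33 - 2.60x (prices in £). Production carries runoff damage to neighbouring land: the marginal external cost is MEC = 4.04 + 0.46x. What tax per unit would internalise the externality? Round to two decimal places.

tax = £4.49 per unit

Social marginal cost = private MC + MEC = 43.63 + 2.16x.
Set SMC = demand: 43.63 + 2.16x = 48.33 - 2.60x → x* = 0.9874.
The Pigouvian tax equals MEC at x*: 4.04 + 0.46×0.9874 = 4.4942.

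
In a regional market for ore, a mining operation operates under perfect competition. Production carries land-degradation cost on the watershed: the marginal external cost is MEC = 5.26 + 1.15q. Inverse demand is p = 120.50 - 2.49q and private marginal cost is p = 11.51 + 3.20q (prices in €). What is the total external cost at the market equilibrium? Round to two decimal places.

€311.72

Market equilibrium (private): 11.51 + 3.20q = 120.50 - 2.49q → q_m = 19.1547.
Total external cost = ∫₀^{q_m} (5.26 + 1.15q) dq = 5.26×19.1547 + ½×1.15×19.1547² = 311.7227.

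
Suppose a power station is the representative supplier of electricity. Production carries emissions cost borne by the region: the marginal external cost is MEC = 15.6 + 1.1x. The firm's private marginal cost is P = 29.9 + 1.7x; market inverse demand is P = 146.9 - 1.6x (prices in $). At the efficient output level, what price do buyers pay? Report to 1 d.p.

P = $110.0

Social marginal cost = private MC + MEC = 45.5 + 2.8x.
Set SMC = demand: 45.5 + 2.8x = 146.9 - 1.6x → x* = 23.0455.
Consumer price on the demand curve at x*: 146.9 − 1.6×23.0455 = 110.0272.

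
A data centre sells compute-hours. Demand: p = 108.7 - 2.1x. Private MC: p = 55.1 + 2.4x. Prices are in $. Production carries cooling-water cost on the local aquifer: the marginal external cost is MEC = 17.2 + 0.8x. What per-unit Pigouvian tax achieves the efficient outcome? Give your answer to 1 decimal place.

tax = $22.7 per unit

Social marginal cost = private MC + MEC = 72.3 + 3.2x.
Set SMC = demand: 72.3 + 3.2x = 108.7 - 2.1x → x* = 6.8679.
The Pigouvian tax equals MEC at x*: 17.2 + 0.8×6.8679 = 22.6943.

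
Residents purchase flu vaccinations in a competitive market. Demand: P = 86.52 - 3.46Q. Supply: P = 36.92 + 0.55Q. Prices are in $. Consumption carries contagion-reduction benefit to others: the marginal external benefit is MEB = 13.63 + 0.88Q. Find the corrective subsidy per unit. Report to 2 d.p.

Social marginal benefit = demand + MEB = 100.15 - 2.58Q.
Set SMB = MC: 100.15 - 2.58Q = 36.92 + 0.55Q → Q* = 20.2013.
The Pigouvian subsidy equals MEB at Q*: 13.63 + 0.88×20.2013 = 31.4071.

subsidy = $31.41 per unit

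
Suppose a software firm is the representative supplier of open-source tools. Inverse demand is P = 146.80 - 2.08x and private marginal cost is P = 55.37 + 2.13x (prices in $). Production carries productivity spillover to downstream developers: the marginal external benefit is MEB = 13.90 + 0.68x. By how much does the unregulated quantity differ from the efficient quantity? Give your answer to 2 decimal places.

8.12 units

Market equilibrium (private): 55.37 + 2.13x = 146.80 - 2.08x → x_m = 21.7173.
Social marginal cost = private MC − MEB = 41.47 + 1.45x.
Set SMC = demand: 41.47 + 1.45x = 146.80 - 2.08x → x* = 29.8385.
Gap = |21.7173 − 29.8385| = 8.1212.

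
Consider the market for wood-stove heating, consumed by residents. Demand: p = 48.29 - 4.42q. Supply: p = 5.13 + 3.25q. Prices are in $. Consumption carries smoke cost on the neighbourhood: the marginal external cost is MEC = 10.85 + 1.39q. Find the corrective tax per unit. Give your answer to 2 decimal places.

Social marginal benefit = demand − MEC = 37.44 - 5.81q.
Set SMB = MC: 37.44 - 5.81q = 5.13 + 3.25q → q* = 3.5662.
The Pigouvian tax equals MEC at q*: 10.85 + 1.39×3.5662 = 15.8070.

tax = $15.81 per unit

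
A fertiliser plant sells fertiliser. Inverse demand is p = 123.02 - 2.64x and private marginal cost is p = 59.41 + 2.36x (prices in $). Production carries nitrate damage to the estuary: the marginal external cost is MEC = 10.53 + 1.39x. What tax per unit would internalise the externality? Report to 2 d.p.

tax = $22.08 per unit

Social marginal cost = private MC + MEC = 69.94 + 3.75x.
Set SMC = demand: 69.94 + 3.75x = 123.02 - 2.64x → x* = 8.3067.
The Pigouvian tax equals MEC at x*: 10.53 + 1.39×8.3067 = 22.0763.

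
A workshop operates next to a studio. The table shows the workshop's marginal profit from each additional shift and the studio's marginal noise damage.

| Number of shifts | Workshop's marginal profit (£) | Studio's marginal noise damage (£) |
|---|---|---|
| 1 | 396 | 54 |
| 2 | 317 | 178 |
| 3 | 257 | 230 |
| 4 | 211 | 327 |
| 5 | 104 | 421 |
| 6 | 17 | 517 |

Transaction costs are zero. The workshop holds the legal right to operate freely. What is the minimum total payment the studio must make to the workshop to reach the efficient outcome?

Left alone the workshop would choose level 6 (marginal profit stays positive).
Efficient level: k* = 3 (marginal profit ≥ marginal noise damage through 3).
The studio must at least cover the workshop's forgone profit from cutting 6→3: 211 + 104 + 17 = 332.

£332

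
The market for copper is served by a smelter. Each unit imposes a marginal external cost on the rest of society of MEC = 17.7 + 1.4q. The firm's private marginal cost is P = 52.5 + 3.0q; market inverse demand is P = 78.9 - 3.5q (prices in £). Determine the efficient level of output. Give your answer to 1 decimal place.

q* = 1.1

Social marginal cost = private MC + MEC = 70.2 + 4.4q.
Set SMC = demand: 70.2 + 4.4q = 78.9 - 3.5q → q* = 1.1013.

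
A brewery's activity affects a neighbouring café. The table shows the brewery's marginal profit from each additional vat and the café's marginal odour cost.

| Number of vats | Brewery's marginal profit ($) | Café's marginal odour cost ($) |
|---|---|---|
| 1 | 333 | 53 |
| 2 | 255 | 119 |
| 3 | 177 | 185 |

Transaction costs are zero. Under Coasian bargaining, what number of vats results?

2

Bargaining reaches the level where marginal profit last exceeds marginal odour cost.
That holds through level 2 (255 ≥ 119) but not at 3 (177 < 185).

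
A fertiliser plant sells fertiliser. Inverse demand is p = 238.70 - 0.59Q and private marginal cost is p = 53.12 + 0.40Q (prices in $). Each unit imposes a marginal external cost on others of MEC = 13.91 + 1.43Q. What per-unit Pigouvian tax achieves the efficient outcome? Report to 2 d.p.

Social marginal cost = private MC + MEC = 67.03 + 1.83Q.
Set SMC = demand: 67.03 + 1.83Q = 238.70 - 0.59Q → Q* = 70.9380.
The Pigouvian tax equals MEC at Q*: 13.91 + 1.43×70.9380 = 115.3513.

tax = $115.35 per unit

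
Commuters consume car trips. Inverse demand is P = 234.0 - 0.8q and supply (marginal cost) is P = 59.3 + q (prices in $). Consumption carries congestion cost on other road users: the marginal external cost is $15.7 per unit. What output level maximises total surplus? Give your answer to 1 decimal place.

Social marginal benefit = demand − MEC = 218.3 - 0.8q.
Set SMB = MC: 218.3 - 0.8q = 59.3 + q → q* = 88.3333.

q* = 88.3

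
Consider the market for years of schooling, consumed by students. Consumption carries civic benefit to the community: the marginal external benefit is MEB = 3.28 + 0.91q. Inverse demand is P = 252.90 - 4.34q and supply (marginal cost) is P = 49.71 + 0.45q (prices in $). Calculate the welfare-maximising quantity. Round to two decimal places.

q* = 53.21

Social marginal benefit = demand + MEB = 256.18 - 3.43q.
Set SMB = MC: 256.18 - 3.43q = 49.71 + 0.45q → q* = 53.2139.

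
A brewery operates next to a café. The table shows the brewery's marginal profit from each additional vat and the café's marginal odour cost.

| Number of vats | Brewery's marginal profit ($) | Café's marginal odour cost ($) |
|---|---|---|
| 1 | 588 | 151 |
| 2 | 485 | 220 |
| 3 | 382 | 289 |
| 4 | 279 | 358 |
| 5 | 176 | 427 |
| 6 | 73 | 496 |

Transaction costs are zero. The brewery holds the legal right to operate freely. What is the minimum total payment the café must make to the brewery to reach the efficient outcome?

Left alone the brewery would choose level 6 (marginal profit stays positive).
Efficient level: k* = 3 (marginal profit ≥ marginal odour cost through 3).
The café must at least cover the brewery's forgone profit from cutting 6→3: 279 + 176 + 73 = 528.

$528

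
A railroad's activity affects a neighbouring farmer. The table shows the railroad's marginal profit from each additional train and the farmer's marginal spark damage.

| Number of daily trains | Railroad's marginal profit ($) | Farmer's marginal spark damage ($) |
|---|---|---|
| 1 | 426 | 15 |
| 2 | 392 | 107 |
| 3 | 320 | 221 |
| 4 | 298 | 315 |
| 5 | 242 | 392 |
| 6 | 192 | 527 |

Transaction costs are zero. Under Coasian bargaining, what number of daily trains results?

Bargaining reaches the level where marginal profit last exceeds marginal spark damage.
That holds through level 3 (320 ≥ 221) but not at 4 (298 < 315).

3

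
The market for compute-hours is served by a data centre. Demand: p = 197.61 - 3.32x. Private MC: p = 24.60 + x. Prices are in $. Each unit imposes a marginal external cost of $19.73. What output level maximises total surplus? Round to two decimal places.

x* = 35.48

Social marginal cost = private MC + MEC = 44.33 + x.
Set SMC = demand: 44.33 + x = 197.61 - 3.32x → x* = 35.4815.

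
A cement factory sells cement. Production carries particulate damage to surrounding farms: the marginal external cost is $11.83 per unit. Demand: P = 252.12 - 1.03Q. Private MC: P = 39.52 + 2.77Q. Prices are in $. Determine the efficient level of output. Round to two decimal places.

Social marginal cost = private MC + MEC = 51.35 + 2.77Q.
Set SMC = demand: 51.35 + 2.77Q = 252.12 - 1.03Q → Q* = 52.8342.

Q* = 52.83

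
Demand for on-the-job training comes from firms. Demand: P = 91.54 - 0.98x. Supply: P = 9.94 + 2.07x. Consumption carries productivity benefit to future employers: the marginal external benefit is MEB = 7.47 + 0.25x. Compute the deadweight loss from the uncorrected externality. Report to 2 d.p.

DWL = 35.80

Market equilibrium (private): 9.94 + 2.07x = 91.54 - 0.98x → x_m = 26.7541.
Social marginal benefit = demand + MEB = 99.01 - 0.73x.
Set SMB = MC: 99.01 - 0.73x = 9.94 + 2.07x → x* = 31.8107.
Between x* and x_m the wedge SMB − MC runs linearly from 0 to MEB(x_m), so the loss is a triangle.
DWL = ½ × 5.0566 × 14.1585 = 35.7969.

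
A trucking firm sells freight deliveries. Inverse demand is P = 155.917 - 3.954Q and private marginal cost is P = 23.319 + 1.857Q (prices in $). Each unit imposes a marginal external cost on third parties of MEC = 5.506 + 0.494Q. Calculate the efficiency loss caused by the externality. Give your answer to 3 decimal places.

Market equilibrium (private): 23.319 + 1.857Q = 155.917 - 3.954Q → Q_m = 22.8184.
Social marginal cost = private MC + MEC = 28.825 + 2.351Q.
Set SMC = demand: 28.825 + 2.351Q = 155.917 - 3.954Q → Q* = 20.1573.
Between Q* and Q_m the wedge SMC − demand runs linearly from 0 to MEC(Q_m), so the loss is a triangle.
DWL = ½ × 2.6611 × 16.7783 = 22.3244.

DWL = $22.324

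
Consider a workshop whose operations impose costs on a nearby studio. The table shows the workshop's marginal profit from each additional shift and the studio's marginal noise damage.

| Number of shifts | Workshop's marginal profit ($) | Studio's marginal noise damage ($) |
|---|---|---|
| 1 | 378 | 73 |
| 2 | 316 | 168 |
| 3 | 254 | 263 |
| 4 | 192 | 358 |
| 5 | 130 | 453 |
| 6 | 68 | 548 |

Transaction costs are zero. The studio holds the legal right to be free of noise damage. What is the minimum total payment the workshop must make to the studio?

Efficient level: marginal profit ≥ marginal noise damage through level 2, so k* = 2.
With the studio holding the right, the workshop must at least compensate total damage at k*: 73 + 168 = 241.

$241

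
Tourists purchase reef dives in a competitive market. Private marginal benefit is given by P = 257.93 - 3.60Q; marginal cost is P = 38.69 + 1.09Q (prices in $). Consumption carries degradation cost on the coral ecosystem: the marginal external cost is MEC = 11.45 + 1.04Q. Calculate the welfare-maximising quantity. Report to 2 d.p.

Social marginal benefit = demand − MEC = 246.48 - 4.64Q.
Set SMB = MC: 246.48 - 4.64Q = 38.69 + 1.09Q → Q* = 36.2635.

Q* = 36.26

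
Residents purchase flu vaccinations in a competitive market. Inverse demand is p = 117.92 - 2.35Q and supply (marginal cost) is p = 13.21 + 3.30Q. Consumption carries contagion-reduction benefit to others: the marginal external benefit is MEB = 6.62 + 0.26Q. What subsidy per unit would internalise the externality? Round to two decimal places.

subsidy = 11.99 per unit

Social marginal benefit = demand + MEB = 124.54 - 2.09Q.
Set SMB = MC: 124.54 - 2.09Q = 13.21 + 3.30Q → Q* = 20.6549.
The Pigouvian subsidy equals MEB at Q*: 6.62 + 0.26×20.6549 = 11.9903.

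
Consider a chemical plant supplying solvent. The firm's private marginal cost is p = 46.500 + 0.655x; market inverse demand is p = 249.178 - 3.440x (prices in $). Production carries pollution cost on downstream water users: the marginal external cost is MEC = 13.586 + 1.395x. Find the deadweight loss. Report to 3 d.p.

DWL = $621.834

Market equilibrium (private): 46.500 + 0.655x = 249.178 - 3.440x → x_m = 49.4940.
Social marginal cost = private MC + MEC = 60.086 + 2.050x.
Set SMC = demand: 60.086 + 2.050x = 249.178 - 3.440x → x* = 34.4430.
The welfare-loss triangle has base |x_m − x*| and height MEC(x_m) (the vertical gap between SMC and demand is zero at x* and MEC at x_m).
DWL = ½ × 15.0510 × 82.6302 = 621.8336.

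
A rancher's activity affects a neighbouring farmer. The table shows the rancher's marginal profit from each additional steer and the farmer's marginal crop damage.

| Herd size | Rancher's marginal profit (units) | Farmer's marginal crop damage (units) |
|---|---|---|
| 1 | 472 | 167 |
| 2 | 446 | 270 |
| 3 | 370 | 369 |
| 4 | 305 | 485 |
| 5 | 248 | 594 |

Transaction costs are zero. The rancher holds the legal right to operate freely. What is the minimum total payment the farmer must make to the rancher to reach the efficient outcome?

553

Left alone the rancher would choose level 5 (marginal profit stays positive).
Efficient level: k* = 3 (marginal profit ≥ marginal crop damage through 3).
The farmer must at least cover the rancher's forgone profit from cutting 5→3: 305 + 248 = 553.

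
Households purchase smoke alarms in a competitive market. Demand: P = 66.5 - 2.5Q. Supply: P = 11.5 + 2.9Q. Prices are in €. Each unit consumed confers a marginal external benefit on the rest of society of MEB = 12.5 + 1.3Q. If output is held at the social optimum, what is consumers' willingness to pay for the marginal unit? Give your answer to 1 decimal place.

P = €25.3

Social marginal benefit = demand + MEB = 79.0 - 1.2Q.
Set SMB = MC: 79.0 - 1.2Q = 11.5 + 2.9Q → Q* = 16.4634.
Consumer price on the demand curve at Q*: 66.5 − 2.5×16.4634 = 25.3415.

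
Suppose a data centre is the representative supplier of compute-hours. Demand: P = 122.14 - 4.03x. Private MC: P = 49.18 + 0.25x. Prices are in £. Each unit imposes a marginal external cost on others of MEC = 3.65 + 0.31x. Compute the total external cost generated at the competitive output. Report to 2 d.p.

£107.26

Market equilibrium (private): 49.18 + 0.25x = 122.14 - 4.03x → x_m = 17.0467.
Total external cost = ∫₀^{x_m} (3.65 + 0.31x) dx = 3.65×17.0467 + ½×0.31×17.0467² = 107.2619.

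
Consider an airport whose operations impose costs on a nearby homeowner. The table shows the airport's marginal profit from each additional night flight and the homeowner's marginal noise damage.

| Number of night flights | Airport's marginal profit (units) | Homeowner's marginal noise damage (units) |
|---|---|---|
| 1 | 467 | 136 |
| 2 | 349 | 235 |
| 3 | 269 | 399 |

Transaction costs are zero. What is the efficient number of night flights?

2

Bargaining reaches the level where marginal profit last exceeds marginal noise damage.
That holds through level 2 (349 ≥ 235) but not at 3 (269 < 399).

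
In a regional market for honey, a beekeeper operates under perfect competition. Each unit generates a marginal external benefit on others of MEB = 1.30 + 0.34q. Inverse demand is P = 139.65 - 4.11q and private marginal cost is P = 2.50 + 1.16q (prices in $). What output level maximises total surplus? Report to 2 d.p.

Social marginal cost = private MC − MEB = 1.20 + 0.82q.
Set SMC = demand: 1.20 + 0.82q = 139.65 - 4.11q → q* = 28.0832.

q* = 28.08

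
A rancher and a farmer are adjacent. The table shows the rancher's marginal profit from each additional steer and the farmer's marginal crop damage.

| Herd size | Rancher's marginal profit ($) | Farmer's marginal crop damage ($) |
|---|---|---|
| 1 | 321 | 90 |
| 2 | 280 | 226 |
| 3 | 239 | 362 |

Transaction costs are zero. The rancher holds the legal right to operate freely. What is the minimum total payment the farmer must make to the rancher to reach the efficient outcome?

Left alone the rancher would choose level 3 (marginal profit stays positive).
Efficient level: k* = 2 (marginal profit ≥ marginal crop damage through 2).
The farmer must at least cover the rancher's forgone profit from cutting 3→2: 239 = 239.

$239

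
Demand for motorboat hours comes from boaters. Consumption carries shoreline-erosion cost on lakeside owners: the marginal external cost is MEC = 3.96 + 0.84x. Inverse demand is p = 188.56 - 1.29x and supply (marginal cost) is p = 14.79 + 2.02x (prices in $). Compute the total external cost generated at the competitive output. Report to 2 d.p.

$1365.45

Market equilibrium (private): 14.79 + 2.02x = 188.56 - 1.29x → x_m = 52.4985.
Total external cost = ∫₀^{x_m} (3.96 + 0.84x) dx = 3.96×52.4985 + ½×0.84×52.4985² = 1365.4529.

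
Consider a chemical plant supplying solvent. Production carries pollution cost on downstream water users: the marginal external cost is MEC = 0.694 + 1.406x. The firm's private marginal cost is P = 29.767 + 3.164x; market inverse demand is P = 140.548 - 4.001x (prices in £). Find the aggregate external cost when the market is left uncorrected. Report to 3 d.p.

Market equilibrium (private): 29.767 + 3.164x = 140.548 - 4.001x → x_m = 15.4614.
Total external cost = ∫₀^{x_m} (0.694 + 1.406x) dx = 0.694×15.4614 + ½×1.406×15.4614² = 178.7858.

£178.786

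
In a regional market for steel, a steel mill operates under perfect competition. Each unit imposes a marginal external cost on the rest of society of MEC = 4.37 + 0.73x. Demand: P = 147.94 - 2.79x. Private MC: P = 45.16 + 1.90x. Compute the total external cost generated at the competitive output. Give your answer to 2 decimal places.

271.06

Market equilibrium (private): 45.16 + 1.90x = 147.94 - 2.79x → x_m = 21.9147.
Total external cost = ∫₀^{x_m} (4.37 + 0.73x) dx = 4.37×21.9147 + ½×0.73×21.9147² = 271.0600.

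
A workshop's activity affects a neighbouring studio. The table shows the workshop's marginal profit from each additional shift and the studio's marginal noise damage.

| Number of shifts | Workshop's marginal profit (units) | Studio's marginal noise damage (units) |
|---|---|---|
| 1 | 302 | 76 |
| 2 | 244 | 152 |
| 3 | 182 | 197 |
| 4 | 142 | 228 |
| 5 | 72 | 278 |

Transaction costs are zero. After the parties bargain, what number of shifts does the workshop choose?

Bargaining reaches the level where marginal profit last exceeds marginal noise damage.
That holds through level 2 (244 ≥ 152) but not at 3 (182 < 197).

2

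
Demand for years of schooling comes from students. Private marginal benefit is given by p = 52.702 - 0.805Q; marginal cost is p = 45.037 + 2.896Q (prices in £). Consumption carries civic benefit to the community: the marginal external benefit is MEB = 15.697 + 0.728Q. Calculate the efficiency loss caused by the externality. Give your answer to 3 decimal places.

Market equilibrium (private): 45.037 + 2.896Q = 52.702 - 0.805Q → Q_m = 2.0711.
Social marginal benefit = demand + MEB = 68.399 - 0.077Q.
Set SMB = MC: 68.399 - 0.077Q = 45.037 + 2.896Q → Q* = 7.8581.
The welfare-loss triangle has base |Q_m − Q*| and height MEB(Q_m) (the vertical gap between SMB and MC is zero at Q* and MEB at Q_m).
DWL = ½ × 5.7870 × 17.2047 = 49.7818.

DWL = £49.782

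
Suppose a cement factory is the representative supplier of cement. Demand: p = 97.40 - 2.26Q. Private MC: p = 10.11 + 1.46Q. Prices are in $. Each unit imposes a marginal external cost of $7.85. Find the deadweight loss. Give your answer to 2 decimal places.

Market equilibrium (private): 10.11 + 1.46Q = 97.40 - 2.26Q → Q_m = 23.4651.
Social marginal cost = private MC + MEC = 17.96 + 1.46Q.
Set SMC = demand: 17.96 + 1.46Q = 97.40 - 2.26Q → Q* = 21.3548.
The loss is the area between SMC and demand from Q* to Q_m; with linear curves that's a triangle of height MEC(Q_m).
DWL = ½ × 2.1103 × 7.8500 = 8.2829.

DWL = $8.28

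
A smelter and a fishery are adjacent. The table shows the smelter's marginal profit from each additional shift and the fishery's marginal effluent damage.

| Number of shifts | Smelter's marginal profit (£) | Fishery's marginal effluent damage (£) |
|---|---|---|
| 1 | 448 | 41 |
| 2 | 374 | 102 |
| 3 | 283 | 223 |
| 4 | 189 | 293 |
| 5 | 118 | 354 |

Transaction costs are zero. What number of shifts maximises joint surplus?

3

Bargaining reaches the level where marginal profit last exceeds marginal effluent damage.
That holds through level 3 (283 ≥ 223) but not at 4 (189 < 293).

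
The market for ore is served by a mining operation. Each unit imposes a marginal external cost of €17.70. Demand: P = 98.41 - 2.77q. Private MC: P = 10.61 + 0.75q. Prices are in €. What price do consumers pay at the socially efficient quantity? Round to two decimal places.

P = €43.25

Social marginal cost = private MC + MEC = 28.31 + 0.75q.
Set SMC = demand: 28.31 + 0.75q = 98.41 - 2.77q → q* = 19.9148.
Consumer price on the demand curve at q*: 98.41 − 2.77×19.9148 = 43.2460.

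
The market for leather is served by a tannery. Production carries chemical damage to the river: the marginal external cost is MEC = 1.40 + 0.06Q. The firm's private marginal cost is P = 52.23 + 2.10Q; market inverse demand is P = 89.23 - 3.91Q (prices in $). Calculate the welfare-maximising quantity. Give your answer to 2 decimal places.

Social marginal cost = private MC + MEC = 53.63 + 2.16Q.
Set SMC = demand: 53.63 + 2.16Q = 89.23 - 3.91Q → Q* = 5.8649.

Q* = 5.86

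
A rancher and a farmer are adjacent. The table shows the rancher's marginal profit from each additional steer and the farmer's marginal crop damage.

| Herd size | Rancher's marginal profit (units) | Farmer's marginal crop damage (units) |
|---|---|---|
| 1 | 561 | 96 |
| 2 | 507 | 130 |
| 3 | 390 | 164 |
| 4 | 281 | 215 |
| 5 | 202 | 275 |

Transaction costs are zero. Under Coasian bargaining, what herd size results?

4

Bargaining reaches the level where marginal profit last exceeds marginal crop damage.
That holds through level 4 (281 ≥ 215) but not at 5 (202 < 275).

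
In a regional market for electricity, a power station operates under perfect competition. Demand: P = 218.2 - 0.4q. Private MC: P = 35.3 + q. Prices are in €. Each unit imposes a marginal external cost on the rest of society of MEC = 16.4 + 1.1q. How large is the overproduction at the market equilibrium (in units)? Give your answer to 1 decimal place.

64.0 units

Market equilibrium (private): 35.3 + q = 218.2 - 0.4q → q_m = 130.6429.
Social marginal cost = private MC + MEC = 51.7 + 2.1q.
Set SMC = demand: 51.7 + 2.1q = 218.2 - 0.4q → q* = 66.6000.
Gap = |130.6429 − 66.6000| = 64.0429.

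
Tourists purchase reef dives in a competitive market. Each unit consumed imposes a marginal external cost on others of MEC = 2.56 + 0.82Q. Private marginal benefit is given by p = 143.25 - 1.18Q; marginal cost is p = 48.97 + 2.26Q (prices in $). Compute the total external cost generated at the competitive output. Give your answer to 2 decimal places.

$378.13

Market equilibrium (private): 48.97 + 2.26Q = 143.25 - 1.18Q → Q_m = 27.4070.
Total external cost = ∫₀^{Q_m} (2.56 + 0.82Q) dQ = 2.56×27.4070 + ½×0.82×27.4070² = 378.1308.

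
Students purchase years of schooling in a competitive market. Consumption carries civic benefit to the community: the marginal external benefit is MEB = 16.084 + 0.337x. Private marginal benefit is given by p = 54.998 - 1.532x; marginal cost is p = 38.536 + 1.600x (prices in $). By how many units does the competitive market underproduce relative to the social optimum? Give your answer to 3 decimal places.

6.388 units

Market equilibrium (private): 38.536 + 1.600x = 54.998 - 1.532x → x_m = 5.2561.
Social marginal benefit = demand + MEB = 71.082 - 1.195x.
Set SMB = MC: 71.082 - 1.195x = 38.536 + 1.600x → x* = 11.6444.
Gap = |5.2561 − 11.6444| = 6.3883.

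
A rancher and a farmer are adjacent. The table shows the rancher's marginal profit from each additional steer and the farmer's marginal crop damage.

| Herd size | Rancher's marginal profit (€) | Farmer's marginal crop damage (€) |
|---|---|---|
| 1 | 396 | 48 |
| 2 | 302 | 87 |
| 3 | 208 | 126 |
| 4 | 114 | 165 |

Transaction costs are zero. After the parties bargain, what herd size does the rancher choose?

Bargaining reaches the level where marginal profit last exceeds marginal crop damage.
That holds through level 3 (208 ≥ 126) but not at 4 (114 < 165).

3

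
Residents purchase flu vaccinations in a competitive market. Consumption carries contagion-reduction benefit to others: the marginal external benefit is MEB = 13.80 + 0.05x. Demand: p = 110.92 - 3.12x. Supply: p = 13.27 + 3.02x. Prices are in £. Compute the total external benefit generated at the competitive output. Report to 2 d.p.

Market equilibrium (private): 13.27 + 3.02x = 110.92 - 3.12x → x_m = 15.9039.
Total external benefit = ∫₀^{x_m} (13.80 + 0.05x) dx = 13.80×15.9039 + ½×0.05×15.9039² = 225.7972.

£225.80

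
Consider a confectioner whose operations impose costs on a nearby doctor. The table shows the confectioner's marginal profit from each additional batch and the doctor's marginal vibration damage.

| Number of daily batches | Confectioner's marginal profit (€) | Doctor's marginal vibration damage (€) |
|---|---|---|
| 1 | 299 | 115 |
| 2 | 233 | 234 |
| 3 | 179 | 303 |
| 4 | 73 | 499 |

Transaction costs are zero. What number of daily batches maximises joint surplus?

Bargaining reaches the level where marginal profit last exceeds marginal vibration damage.
That holds through level 1 (299 ≥ 115) but not at 2 (233 < 234).

1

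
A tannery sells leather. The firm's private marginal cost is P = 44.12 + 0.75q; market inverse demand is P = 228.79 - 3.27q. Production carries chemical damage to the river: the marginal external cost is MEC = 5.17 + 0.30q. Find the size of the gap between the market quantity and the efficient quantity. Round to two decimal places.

4.39 units

Market equilibrium (private): 44.12 + 0.75q = 228.79 - 3.27q → q_m = 45.9378.
Social marginal cost = private MC + MEC = 49.29 + 1.05q.
Set SMC = demand: 49.29 + 1.05q = 228.79 - 3.27q → q* = 41.5509.
Gap = |45.9378 − 41.5509| = 4.3869.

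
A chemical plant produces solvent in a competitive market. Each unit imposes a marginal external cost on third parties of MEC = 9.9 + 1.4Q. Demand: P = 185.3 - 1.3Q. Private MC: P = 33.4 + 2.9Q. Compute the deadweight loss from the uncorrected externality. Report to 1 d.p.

DWL = 327.2

Market equilibrium (private): 33.4 + 2.9Q = 185.3 - 1.3Q → Q_m = 36.1667.
Social marginal cost = private MC + MEC = 43.3 + 4.3Q.
Set SMC = demand: 43.3 + 4.3Q = 185.3 - 1.3Q → Q* = 25.3571.
Height of the DWL triangle at Q_m is SMC(Q_m) − demand(Q_m) = MEC(Q_m) = 60.5333.
DWL = ½ × 10.8096 × 60.5333 = 327.1704.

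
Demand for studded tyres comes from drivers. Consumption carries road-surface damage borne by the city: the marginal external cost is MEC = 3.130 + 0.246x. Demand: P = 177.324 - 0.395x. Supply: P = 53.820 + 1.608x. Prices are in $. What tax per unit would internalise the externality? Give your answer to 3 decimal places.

Social marginal benefit = demand − MEC = 174.194 - 0.641x.
Set SMB = MC: 174.194 - 0.641x = 53.820 + 1.608x → x* = 53.5233.
The Pigouvian tax equals MEC at x*: 3.130 + 0.246×53.5233 = 16.2967.

tax = $16.297 per unit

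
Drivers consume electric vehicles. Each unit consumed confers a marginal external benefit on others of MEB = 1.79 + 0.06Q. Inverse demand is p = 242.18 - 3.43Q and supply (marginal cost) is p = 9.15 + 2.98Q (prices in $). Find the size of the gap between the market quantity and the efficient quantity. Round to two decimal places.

Market equilibrium (private): 9.15 + 2.98Q = 242.18 - 3.43Q → Q_m = 36.3541.
Social marginal benefit = demand + MEB = 243.97 - 3.37Q.
Set SMB = MC: 243.97 - 3.37Q = 9.15 + 2.98Q → Q* = 36.9795.
Gap = |36.3541 − 36.9795| = 0.6254.

0.63 units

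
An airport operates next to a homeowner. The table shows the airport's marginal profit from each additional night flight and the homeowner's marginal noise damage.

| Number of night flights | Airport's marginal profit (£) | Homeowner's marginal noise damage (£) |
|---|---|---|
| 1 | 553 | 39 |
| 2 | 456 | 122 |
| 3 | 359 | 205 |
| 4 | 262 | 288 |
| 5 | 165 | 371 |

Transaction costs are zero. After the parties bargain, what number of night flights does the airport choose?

3

Bargaining reaches the level where marginal profit last exceeds marginal noise damage.
That holds through level 3 (359 ≥ 205) but not at 4 (262 < 288).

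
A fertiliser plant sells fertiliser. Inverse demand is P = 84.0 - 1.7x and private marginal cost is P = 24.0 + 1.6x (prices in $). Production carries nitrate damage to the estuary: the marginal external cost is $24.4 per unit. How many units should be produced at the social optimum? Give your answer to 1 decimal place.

x* = 10.8

Social marginal cost = private MC + MEC = 48.4 + 1.6x.
Set SMC = demand: 48.4 + 1.6x = 84.0 - 1.7x → x* = 10.7879.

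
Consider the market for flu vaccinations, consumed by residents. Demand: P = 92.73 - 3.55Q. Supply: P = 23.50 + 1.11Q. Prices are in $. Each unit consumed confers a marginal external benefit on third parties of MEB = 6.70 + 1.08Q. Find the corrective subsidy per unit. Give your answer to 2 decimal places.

subsidy = $29.61 per unit

Social marginal benefit = demand + MEB = 99.43 - 2.47Q.
Set SMB = MC: 99.43 - 2.47Q = 23.50 + 1.11Q → Q* = 21.2095.
The Pigouvian subsidy equals MEB at Q*: 6.70 + 1.08×21.2095 = 29.6063.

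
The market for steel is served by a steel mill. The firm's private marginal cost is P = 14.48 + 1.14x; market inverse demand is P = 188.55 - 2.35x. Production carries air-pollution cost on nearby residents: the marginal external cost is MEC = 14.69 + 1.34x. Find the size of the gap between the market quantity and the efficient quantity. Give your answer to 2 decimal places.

Market equilibrium (private): 14.48 + 1.14x = 188.55 - 2.35x → x_m = 49.8768.
Social marginal cost = private MC + MEC = 29.17 + 2.48x.
Set SMC = demand: 29.17 + 2.48x = 188.55 - 2.35x → x* = 32.9979.
Gap = |49.8768 − 32.9979| = 16.8789.

16.88 units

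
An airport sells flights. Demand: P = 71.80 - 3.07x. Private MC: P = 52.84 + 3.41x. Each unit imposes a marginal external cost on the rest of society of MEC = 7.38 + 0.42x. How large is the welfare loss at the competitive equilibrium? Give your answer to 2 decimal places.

Market equilibrium (private): 52.84 + 3.41x = 71.80 - 3.07x → x_m = 2.9259.
Social marginal cost = private MC + MEC = 60.22 + 3.83x.
Set SMC = demand: 60.22 + 3.83x = 71.80 - 3.07x → x* = 1.6783.
Between x* and x_m the wedge SMC − demand runs linearly from 0 to MEC(x_m), so the loss is a triangle.
DWL = ½ × 1.2476 × 8.6089 = 5.3702.

DWL = 5.37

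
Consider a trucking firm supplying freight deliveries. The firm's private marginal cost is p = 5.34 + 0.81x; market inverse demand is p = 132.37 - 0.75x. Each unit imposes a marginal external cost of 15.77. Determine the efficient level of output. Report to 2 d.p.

Social marginal cost = private MC + MEC = 21.11 + 0.81x.
Set SMC = demand: 21.11 + 0.81x = 132.37 - 0.75x → x* = 71.3205.

x* = 71.32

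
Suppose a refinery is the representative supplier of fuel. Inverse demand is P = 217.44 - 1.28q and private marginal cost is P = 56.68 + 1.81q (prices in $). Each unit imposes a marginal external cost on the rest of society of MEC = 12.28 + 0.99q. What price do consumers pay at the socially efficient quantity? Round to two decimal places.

Social marginal cost = private MC + MEC = 68.96 + 2.80q.
Set SMC = demand: 68.96 + 2.80q = 217.44 - 1.28q → q* = 36.3922.
Consumer price on the demand curve at q*: 217.44 − 1.28×36.3922 = 170.8580.

P = $170.86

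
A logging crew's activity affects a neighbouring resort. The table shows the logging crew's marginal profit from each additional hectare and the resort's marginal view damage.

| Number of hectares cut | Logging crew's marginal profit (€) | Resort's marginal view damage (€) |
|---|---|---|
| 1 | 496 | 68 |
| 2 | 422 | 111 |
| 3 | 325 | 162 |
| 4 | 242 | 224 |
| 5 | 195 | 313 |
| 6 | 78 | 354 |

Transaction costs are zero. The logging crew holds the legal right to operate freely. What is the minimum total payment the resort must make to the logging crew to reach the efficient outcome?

Left alone the logging crew would choose level 6 (marginal profit stays positive).
Efficient level: k* = 4 (marginal profit ≥ marginal view damage through 4).
The resort must at least cover the logging crew's forgone profit from cutting 6→4: 195 + 78 = 273.

€273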